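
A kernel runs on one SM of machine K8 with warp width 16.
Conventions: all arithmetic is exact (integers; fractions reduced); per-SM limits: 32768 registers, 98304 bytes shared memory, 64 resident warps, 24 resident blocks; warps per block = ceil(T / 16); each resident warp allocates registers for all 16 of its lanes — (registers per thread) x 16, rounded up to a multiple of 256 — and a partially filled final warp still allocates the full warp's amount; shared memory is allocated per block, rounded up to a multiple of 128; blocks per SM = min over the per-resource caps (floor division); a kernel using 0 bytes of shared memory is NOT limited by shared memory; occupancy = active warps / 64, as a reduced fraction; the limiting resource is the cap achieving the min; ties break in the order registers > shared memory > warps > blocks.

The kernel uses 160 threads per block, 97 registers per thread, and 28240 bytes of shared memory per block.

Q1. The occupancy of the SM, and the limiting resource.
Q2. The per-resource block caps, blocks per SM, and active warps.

Answer: occupancy 5/32, limited by registers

registers: 1 block
shared memory: 3 blocks
warps: 6 blocks
blocks: 24 blocks

Answer: 1 block, 10 active warps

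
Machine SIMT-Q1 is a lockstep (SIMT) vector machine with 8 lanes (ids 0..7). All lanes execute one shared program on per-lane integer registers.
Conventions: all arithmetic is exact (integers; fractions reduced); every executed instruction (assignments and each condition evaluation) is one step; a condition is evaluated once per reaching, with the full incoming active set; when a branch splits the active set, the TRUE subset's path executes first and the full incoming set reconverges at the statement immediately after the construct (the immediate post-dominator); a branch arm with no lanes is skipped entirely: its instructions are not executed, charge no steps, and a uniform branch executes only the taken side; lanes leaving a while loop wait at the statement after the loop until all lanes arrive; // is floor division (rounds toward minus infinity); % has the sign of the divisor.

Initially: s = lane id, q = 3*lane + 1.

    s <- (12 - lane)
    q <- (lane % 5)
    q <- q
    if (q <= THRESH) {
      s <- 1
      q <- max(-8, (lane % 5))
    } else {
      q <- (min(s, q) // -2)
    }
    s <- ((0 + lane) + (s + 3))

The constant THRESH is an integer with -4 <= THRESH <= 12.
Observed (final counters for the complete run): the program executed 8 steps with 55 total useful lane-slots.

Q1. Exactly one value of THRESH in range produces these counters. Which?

Answer: THRESH = 3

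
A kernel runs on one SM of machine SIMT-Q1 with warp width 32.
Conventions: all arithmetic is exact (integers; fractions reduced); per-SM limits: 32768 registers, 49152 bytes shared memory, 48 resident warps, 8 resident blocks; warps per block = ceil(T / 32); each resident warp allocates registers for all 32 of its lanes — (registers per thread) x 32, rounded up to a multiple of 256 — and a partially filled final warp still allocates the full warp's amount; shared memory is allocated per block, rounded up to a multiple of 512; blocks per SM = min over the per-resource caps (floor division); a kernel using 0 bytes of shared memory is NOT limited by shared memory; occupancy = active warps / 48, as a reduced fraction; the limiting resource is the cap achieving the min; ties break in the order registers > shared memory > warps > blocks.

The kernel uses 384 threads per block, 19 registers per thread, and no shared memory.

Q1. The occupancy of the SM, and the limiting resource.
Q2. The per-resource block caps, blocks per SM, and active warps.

Answer: occupancy 3/4, limited by registers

registers: 3 blocks
shared memory: no limit (kernel uses none)
warps: 4 blocks
blocks: 8 blocks

Answer: 3 blocks, 36 active warps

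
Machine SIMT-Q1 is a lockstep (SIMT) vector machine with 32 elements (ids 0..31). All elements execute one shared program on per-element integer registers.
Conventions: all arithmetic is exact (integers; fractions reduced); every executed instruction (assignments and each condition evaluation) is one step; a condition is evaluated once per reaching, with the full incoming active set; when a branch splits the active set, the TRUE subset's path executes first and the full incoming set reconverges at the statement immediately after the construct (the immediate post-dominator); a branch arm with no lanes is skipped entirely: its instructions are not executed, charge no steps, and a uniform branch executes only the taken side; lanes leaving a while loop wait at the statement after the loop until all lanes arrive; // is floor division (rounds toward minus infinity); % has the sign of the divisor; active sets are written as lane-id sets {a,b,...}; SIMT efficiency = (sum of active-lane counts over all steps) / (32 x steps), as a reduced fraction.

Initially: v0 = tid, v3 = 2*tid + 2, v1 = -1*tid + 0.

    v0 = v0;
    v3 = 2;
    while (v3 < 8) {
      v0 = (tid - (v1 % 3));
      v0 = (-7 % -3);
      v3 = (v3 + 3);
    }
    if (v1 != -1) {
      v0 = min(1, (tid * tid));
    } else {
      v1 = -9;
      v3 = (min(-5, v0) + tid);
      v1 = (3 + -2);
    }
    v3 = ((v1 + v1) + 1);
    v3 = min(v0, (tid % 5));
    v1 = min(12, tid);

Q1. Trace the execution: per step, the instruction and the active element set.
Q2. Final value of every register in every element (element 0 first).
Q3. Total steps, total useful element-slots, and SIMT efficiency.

step 0: v0 <- v0                     {0,1,2,3,4,5,6,7,8,9,10,11,12,13,14,15,16,17,18,19,20,21,22,23,24,25,26,27,28,29,30,31}
step 1: v3 <- 2                      {0,1,2,3,4,5,6,7,8,9,10,11,12,13,14,15,16,17,18,19,20,21,22,23,24,25,26,27,28,29,30,31}
step 2: eval (v3 < 8)                {0,1,2,3,4,5,6,7,8,9,10,11,12,13,14,15,16,17,18,19,20,21,22,23,24,25,26,27,28,29,30,31}
step 3: v0 <- (tid - (v1 % 3))       {0,1,2,3,4,5,6,7,8,9,10,11,12,13,14,15,16,17,18,19,20,21,22,23,24,25,26,27,28,29,30,31}
step 4: v0 <- (-7 % -3)              {0,1,2,3,4,5,6,7,8,9,10,11,12,13,14,15,16,17,18,19,20,21,22,23,24,25,26,27,28,29,30,31}
step 5: v3 <- (v3 + 3)               {0,1,2,3,4,5,6,7,8,9,10,11,12,13,14,15,16,17,18,19,20,21,22,23,24,25,26,27,28,29,30,31}
step 6: eval (v3 < 8)                {0,1,2,3,4,5,6,7,8,9,10,11,12,13,14,15,16,17,18,19,20,21,22,23,24,25,26,27,28,29,30,31}
step 7: v0 <- (tid - (v1 % 3))       {0,1,2,3,4,5,6,7,8,9,10,11,12,13,14,15,16,17,18,19,20,21,22,23,24,25,26,27,28,29,30,31}
step 8: v0 <- (-7 % -3)              {0,1,2,3,4,5,6,7,8,9,10,11,12,13,14,15,16,17,18,19,20,21,22,23,24,25,26,27,28,29,30,31}
step 9: v3 <- (v3 + 3)               {0,1,2,3,4,5,6,7,8,9,10,11,12,13,14,15,16,17,18,19,20,21,22,23,24,25,26,27,28,29,30,31}
step 10: eval (v3 < 8)                {0,1,2,3,4,5,6,7,8,9,10,11,12,13,14,15,16,17,18,19,20,21,22,23,24,25,26,27,28,29,30,31}
step 11: eval (v1 != -1)              {0,1,2,3,4,5,6,7,8,9,10,11,12,13,14,15,16,17,18,19,20,21,22,23,24,25,26,27,28,29,30,31}
step 12: v0 <- min(1, (tid * tid))    {0,2,3,4,5,6,7,8,9,10,11,12,13,14,15,16,17,18,19,20,21,22,23,24,25,26,27,28,29,30,31}
step 13: v1 <- -9                     {1}
step 14: v3 <- (min(-5, v0) + tid)    {1}
step 15: v1 <- (3 + -2)               {1}
step 16: v3 <- ((v1 + v1) + 1)        {0,1,2,3,4,5,6,7,8,9,10,11,12,13,14,15,16,17,18,19,20,21,22,23,24,25,26,27,28,29,30,31}
step 17: v3 <- min(v0, (tid % 5))     {0,1,2,3,4,5,6,7,8,9,10,11,12,13,14,15,16,17,18,19,20,21,22,23,24,25,26,27,28,29,30,31}
step 18: v1 <- min(12, tid)           {0,1,2,3,4,5,6,7,8,9,10,11,12,13,14,15,16,17,18,19,20,21,22,23,24,25,26,27,28,29,30,31}

Answer: 19 steps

v0: 0,-1,1,1,1,1,1,1,1,1,1,1,1,1,1,1,1,1,1,1,1,1,1,1,1,1,1,1,1,1,1,1
v3: 0,-1,1,1,1,0,1,1,1,1,0,1,1,1,1,0,1,1,1,1,0,1,1,1,1,0,1,1,1,1,0,1
v1: 0,1,2,3,4,5,6,7,8,9,10,11,12,12,12,12,12,12,12,12,12,12,12,12,12,12,12,12,12,12,12,12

steps = 19; useful = 514; efficiency = 514/608 = 257/304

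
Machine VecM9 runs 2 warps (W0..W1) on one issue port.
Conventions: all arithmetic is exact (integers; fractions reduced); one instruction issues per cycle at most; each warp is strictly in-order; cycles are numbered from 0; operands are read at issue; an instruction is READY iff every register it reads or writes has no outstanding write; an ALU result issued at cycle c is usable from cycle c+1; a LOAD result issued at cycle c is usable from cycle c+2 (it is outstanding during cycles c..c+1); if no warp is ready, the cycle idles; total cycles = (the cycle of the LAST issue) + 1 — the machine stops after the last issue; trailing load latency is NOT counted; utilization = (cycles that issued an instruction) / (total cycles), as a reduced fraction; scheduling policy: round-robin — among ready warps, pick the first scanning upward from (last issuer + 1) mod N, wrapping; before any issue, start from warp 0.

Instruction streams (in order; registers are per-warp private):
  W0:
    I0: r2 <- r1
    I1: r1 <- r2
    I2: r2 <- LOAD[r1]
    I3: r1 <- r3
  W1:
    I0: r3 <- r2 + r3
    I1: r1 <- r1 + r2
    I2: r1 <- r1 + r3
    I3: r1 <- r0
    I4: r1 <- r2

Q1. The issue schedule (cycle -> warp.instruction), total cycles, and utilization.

cycle 0: W0.I0
cycle 1: W1.I0
cycle 2: W0.I1
cycle 3: W1.I1
cycle 4: W0.I2
cycle 5: W1.I2
cycle 6: W0.I3
cycle 7: W1.I3
cycle 8: W1.I4

Answer: 9 cycles, utilization 1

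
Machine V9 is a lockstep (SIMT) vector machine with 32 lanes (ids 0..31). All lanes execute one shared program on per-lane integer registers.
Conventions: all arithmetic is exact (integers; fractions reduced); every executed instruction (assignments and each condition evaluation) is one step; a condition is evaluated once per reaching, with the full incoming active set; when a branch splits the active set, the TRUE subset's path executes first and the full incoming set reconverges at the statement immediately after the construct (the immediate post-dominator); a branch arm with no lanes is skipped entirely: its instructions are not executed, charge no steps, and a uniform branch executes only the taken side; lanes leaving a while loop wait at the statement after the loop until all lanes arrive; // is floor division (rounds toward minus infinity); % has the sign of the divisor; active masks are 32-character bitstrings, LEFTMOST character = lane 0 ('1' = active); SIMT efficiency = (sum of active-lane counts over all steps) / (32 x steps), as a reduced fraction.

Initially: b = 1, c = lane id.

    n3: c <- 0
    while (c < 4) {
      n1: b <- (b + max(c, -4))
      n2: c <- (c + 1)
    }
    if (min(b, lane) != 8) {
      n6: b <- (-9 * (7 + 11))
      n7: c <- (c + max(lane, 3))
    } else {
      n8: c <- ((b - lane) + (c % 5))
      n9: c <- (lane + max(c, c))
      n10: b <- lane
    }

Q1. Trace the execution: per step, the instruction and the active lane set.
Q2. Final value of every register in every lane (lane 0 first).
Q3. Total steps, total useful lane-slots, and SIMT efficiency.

step 0: c <- 0                       11111111111111111111111111111111
step 1: eval (c < 4)                 11111111111111111111111111111111
step 2: b <- (b + max(c, -4))        11111111111111111111111111111111
step 3: c <- (c + 1)                 11111111111111111111111111111111
step 4: eval (c < 4)                 11111111111111111111111111111111
step 5: b <- (b + max(c, -4))        11111111111111111111111111111111
step 6: c <- (c + 1)                 11111111111111111111111111111111
step 7: eval (c < 4)                 11111111111111111111111111111111
step 8: b <- (b + max(c, -4))        11111111111111111111111111111111
step 9: c <- (c + 1)                 11111111111111111111111111111111
step 10: eval (c < 4)                 11111111111111111111111111111111
step 11: b <- (b + max(c, -4))        11111111111111111111111111111111
step 12: c <- (c + 1)                 11111111111111111111111111111111
step 13: eval (c < 4)                 11111111111111111111111111111111
step 14: eval (min(b, lane) != 8)     11111111111111111111111111111111
step 15: b <- (-9 * (7 + 11))         11111111111111111111111111111111
step 16: c <- (c + max(lane, 3))      11111111111111111111111111111111

Answer: 17 steps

b: -162,-162,-162,-162,-162,-162,-162,-162,-162,-162,-162,-162,-162,-162,-162,-162,-162,-162,-162,-162,-162,-162,-162,-162,-162,-162,-162,-162,-162,-162,-162,-162
c: 7,7,7,7,8,9,10,11,12,13,14,15,16,17,18,19,20,21,22,23,24,25,26,27,28,29,30,31,32,33,34,35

steps = 17; useful = 544; efficiency = 544/544 = 1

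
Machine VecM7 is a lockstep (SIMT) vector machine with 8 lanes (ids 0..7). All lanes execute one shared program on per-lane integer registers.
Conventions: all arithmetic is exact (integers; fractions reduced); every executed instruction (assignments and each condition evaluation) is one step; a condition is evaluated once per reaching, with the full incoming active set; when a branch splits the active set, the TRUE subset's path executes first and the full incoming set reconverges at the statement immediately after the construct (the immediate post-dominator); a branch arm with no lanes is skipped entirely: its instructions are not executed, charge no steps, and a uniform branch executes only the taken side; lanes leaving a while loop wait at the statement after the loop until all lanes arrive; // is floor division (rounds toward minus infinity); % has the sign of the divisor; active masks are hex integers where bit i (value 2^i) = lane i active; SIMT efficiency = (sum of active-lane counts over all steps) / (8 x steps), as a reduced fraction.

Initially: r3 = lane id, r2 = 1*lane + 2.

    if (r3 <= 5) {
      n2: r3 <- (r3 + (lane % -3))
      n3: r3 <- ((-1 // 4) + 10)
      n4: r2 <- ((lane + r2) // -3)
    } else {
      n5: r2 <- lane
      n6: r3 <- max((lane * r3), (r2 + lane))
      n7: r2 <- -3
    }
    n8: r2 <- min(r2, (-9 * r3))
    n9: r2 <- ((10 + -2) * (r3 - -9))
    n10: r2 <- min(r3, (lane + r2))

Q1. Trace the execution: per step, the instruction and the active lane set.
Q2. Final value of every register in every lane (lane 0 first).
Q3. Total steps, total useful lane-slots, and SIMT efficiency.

step 0: eval (r3 <= 5)               0xff
step 1: r3 <- (r3 + (lane % -3))     0x3f
step 2: r3 <- ((-1 // 4) + 10)       0x3f
step 3: r2 <- ((lane + r2) // -3)    0x3f
step 4: r2 <- lane                   0xc0
step 5: r3 <- max((lane * r3), (r2 + lane)) 0xc0
step 6: r2 <- -3                     0xc0
step 7: r2 <- min(r2, (-9 * r3))     0xff
step 8: r2 <- ((10 + -2) * (r3 - -9)) 0xff
step 9: r2 <- min(r3, (lane + r2))   0xff

Answer: 10 steps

r3: 9,9,9,9,9,9,36,49
r2: 9,9,9,9,9,9,36,49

steps = 10; useful = 56; efficiency = 56/80 = 7/10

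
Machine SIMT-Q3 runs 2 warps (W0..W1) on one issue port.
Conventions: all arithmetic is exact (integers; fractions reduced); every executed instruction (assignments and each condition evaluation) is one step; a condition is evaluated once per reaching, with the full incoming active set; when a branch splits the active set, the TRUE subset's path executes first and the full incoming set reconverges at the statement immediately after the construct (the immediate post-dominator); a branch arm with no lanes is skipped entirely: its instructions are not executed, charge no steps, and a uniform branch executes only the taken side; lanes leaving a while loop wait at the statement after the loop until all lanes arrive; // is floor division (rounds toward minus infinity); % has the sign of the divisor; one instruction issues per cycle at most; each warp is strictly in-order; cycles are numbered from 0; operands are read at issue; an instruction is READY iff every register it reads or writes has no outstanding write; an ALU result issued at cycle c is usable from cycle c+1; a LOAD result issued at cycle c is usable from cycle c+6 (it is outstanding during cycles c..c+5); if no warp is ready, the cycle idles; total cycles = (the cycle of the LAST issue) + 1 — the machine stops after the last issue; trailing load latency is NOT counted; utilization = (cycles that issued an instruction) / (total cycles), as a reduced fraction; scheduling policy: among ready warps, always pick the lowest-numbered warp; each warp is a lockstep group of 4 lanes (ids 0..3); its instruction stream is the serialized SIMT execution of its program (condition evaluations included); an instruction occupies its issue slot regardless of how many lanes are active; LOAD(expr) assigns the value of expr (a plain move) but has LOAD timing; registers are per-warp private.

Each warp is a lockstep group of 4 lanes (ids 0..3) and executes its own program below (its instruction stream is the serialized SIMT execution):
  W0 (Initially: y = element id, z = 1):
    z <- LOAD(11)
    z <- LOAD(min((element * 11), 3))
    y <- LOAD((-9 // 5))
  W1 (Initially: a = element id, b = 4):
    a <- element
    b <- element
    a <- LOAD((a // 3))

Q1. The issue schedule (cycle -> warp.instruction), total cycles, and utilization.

cycle 0: W0.I0
cycle 1: W1.I0
cycle 2: W1.I1
cycle 3: W1.I2
cycle 4: idle
cycle 5: idle
cycle 6: W0.I1
cycle 7: W0.I2

Answer: 8 cycles, utilization 3/4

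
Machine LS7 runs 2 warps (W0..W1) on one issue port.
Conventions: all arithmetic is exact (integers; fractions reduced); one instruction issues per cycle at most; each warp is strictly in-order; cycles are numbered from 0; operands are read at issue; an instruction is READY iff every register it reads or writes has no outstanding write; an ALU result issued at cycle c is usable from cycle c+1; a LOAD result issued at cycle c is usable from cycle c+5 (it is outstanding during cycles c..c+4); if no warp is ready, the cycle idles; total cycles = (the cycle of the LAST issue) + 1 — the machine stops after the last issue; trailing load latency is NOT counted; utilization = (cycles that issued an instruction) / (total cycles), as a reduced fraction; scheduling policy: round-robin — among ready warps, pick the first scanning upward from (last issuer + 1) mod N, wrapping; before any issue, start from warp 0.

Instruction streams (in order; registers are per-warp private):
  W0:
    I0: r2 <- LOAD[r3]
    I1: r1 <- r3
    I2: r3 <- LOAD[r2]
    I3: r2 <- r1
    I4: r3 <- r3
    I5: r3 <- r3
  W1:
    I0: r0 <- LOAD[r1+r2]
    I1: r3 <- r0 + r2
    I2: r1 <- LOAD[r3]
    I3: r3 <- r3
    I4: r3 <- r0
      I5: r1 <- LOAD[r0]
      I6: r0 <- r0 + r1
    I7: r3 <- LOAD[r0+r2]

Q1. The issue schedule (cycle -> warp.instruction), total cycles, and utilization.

cycle 0: W0.I0
cycle 1: W1.I0
cycle 2: W0.I1
cycle 3: idle
cycle 4: idle
cycle 5: W0.I2
cycle 6: W1.I1
cycle 7: W0.I3
cycle 8: W1.I2
cycle 9: W1.I3
cycle 10: W0.I4
cycle 11: W1.I4
cycle 12: W0.I5
cycle 13: W1.I5
cycle 14: idle
cycle 15: idle
cycle 16: idle
cycle 17: idle
cycle 18: W1.I6
cycle 19: W1.I7

Answer: 20 cycles, utilization 7/10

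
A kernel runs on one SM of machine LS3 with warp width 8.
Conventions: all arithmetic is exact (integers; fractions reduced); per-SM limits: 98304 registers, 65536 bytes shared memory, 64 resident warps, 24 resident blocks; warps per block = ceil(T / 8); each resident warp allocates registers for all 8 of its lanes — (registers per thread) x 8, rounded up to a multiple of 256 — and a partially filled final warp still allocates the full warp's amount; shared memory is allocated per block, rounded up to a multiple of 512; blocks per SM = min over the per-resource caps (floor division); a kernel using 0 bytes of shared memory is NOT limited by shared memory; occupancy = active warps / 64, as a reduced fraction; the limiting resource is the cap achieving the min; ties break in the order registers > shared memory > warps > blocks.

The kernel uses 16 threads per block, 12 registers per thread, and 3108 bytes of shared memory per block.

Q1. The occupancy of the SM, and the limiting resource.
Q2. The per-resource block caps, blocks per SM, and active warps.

Answer: occupancy 9/16, limited by shared memory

registers: 192 blocks
shared memory: 18 blocks
warps: 32 blocks
blocks: 24 blocks

Answer: 18 blocks, 36 active warps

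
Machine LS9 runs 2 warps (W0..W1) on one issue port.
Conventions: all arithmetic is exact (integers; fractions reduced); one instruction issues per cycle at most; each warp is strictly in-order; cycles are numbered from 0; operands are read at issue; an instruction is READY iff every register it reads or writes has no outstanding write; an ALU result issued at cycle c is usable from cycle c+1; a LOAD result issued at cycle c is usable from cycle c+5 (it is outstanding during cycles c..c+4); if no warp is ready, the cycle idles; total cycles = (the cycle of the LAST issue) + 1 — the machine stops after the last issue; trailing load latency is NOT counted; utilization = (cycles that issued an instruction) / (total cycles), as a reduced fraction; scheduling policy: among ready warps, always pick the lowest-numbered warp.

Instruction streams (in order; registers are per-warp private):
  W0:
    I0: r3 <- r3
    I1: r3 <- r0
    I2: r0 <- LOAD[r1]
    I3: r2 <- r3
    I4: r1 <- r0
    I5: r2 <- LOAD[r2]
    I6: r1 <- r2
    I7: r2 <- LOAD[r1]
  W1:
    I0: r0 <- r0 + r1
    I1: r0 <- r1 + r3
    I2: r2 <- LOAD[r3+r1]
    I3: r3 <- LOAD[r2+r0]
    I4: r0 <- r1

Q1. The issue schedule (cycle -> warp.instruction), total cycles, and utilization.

cycle 0: W0.I0
cycle 1: W0.I1
cycle 2: W0.I2
cycle 3: W0.I3
cycle 4: W1.I0
cycle 5: W1.I1
cycle 6: W1.I2
cycle 7: W0.I4
cycle 8: W0.I5
cycle 9: idle
cycle 10: idle
cycle 11: W1.I3
cycle 12: W1.I4
cycle 13: W0.I6
cycle 14: W0.I7

Answer: 15 cycles, utilization 13/15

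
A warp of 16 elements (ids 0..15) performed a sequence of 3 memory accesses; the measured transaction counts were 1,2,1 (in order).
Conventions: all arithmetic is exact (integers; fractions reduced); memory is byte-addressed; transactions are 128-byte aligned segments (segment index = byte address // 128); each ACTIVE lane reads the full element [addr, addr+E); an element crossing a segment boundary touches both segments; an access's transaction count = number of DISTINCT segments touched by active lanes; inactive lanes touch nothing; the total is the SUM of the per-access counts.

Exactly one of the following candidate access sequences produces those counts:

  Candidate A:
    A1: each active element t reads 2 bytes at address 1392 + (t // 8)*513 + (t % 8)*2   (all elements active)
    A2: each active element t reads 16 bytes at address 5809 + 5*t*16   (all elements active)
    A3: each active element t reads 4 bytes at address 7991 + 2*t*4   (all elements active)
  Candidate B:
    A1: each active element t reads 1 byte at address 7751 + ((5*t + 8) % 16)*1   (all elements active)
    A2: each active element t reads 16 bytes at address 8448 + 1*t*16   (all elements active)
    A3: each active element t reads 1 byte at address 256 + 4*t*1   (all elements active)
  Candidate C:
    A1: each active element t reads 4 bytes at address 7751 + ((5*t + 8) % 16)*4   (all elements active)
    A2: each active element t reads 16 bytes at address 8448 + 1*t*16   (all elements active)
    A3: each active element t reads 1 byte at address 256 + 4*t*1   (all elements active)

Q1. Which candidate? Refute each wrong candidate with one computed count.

A: A1 gives 3 transactions, not 1
C: A1 gives 2 transactions, not 1
B: all counts match (1,2,1)

Answer: B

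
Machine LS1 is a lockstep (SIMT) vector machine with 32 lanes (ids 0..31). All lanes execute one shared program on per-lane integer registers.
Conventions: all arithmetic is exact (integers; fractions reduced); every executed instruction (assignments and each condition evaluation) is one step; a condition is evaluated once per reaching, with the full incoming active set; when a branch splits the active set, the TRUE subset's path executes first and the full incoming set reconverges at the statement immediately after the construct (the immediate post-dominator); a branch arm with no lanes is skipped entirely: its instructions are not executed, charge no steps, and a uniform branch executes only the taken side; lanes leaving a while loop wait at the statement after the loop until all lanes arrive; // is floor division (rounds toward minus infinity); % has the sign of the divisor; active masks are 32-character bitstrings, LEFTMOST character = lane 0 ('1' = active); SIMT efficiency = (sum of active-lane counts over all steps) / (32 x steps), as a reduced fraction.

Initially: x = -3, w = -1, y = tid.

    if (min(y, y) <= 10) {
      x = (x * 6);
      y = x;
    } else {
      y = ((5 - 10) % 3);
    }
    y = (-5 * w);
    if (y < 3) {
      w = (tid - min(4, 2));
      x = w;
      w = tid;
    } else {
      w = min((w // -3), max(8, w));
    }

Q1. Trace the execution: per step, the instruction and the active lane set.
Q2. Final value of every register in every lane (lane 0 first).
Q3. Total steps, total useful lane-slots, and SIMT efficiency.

step 0: eval (min(y, y) <= 10)       11111111111111111111111111111111
step 1: x <- (x * 6)                 11111111111000000000000000000000
step 2: y <- x                       11111111111000000000000000000000
step 3: y <- ((5 - 10) % 3)          00000000000111111111111111111111
step 4: y <- (-5 * w)                11111111111111111111111111111111
step 5: eval (y < 3)                 11111111111111111111111111111111
step 6: w <- min((w // -3), max(8, w)) 11111111111111111111111111111111

Answer: 7 steps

x: -18,-18,-18,-18,-18,-18,-18,-18,-18,-18,-18,-3,-3,-3,-3,-3,-3,-3,-3,-3,-3,-3,-3,-3,-3,-3,-3,-3,-3,-3,-3,-3
w: 0,0,0,0,0,0,0,0,0,0,0,0,0,0,0,0,0,0,0,0,0,0,0,0,0,0,0,0,0,0,0,0
y: 5,5,5,5,5,5,5,5,5,5,5,5,5,5,5,5,5,5,5,5,5,5,5,5,5,5,5,5,5,5,5,5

steps = 7; useful = 171; efficiency = 171/224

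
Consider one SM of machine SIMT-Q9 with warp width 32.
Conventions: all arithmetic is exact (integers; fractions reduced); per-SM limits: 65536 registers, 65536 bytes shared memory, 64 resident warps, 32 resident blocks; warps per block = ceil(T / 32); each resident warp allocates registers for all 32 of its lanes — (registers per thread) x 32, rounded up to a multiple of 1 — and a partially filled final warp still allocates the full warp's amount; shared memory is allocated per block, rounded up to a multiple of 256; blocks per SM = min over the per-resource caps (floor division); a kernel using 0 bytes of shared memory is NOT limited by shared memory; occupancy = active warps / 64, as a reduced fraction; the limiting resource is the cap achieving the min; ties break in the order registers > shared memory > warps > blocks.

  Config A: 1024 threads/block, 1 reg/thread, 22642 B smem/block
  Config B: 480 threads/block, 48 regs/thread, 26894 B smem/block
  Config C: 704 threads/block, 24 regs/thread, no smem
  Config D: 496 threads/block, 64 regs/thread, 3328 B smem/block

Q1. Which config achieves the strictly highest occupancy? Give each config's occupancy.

occupancies: A 1, B 15/32, C 11/16, D 1/2

Answer: A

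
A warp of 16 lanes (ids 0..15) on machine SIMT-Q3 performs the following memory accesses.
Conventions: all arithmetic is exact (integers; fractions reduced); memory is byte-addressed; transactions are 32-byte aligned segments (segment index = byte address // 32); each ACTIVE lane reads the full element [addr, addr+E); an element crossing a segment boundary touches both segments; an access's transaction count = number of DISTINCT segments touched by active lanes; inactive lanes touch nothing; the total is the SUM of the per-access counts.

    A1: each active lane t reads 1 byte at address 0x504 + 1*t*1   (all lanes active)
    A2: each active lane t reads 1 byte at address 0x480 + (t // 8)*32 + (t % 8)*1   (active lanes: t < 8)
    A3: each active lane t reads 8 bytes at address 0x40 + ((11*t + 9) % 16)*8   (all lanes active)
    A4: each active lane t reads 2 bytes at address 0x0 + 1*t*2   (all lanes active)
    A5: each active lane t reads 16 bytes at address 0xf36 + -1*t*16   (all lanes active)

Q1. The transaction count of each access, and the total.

A1: 1 transaction
A2: 1 transaction
A3: 4 transactions
A4: 1 transaction
A5: 9 transactions

Answer: 1,1,4,1,9; total 16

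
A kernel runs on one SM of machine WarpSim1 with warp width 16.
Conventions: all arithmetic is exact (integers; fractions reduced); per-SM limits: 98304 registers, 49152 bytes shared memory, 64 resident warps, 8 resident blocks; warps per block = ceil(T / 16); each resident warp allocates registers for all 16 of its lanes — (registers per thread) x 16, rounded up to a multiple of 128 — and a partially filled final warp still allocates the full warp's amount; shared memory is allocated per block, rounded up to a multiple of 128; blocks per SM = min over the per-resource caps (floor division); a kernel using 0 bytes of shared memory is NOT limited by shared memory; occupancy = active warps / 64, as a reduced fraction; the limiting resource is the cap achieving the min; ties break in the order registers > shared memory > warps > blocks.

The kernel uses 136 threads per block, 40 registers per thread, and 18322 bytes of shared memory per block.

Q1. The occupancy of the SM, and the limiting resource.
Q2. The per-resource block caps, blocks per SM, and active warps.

Answer: occupancy 9/32, limited by shared memory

registers: 17 blocks
shared memory: 2 blocks
warps: 7 blocks
blocks: 8 blocks

Answer: 2 blocks, 18 active warps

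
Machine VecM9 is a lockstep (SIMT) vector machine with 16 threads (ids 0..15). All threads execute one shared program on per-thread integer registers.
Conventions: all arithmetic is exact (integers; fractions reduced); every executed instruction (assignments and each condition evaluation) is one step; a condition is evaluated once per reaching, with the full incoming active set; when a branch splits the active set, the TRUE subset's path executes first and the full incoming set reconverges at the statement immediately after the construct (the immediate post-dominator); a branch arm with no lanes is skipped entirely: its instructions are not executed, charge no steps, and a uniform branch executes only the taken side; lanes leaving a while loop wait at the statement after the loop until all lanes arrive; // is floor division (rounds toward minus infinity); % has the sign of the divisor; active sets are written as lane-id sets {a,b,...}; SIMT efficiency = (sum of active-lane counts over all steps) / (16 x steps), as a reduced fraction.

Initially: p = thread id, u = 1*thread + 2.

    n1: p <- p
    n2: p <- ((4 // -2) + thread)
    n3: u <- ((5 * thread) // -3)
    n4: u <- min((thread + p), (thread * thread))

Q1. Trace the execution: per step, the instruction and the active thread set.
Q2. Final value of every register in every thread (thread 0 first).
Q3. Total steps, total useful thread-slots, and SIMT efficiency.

step 0: p <- p                       {0,1,2,3,4,5,6,7,8,9,10,11,12,13,14,15}
step 1: p <- ((4 // -2) + thread)    {0,1,2,3,4,5,6,7,8,9,10,11,12,13,14,15}
step 2: u <- ((5 * thread) // -3)    {0,1,2,3,4,5,6,7,8,9,10,11,12,13,14,15}
step 3: u <- min((thread + p), (thread * thread)) {0,1,2,3,4,5,6,7,8,9,10,11,12,13,14,15}

Answer: 4 steps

p: -2,-1,0,1,2,3,4,5,6,7,8,9,10,11,12,13
u: -2,0,2,4,6,8,10,12,14,16,18,20,22,24,26,28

steps = 4; useful = 64; efficiency = 64/64 = 1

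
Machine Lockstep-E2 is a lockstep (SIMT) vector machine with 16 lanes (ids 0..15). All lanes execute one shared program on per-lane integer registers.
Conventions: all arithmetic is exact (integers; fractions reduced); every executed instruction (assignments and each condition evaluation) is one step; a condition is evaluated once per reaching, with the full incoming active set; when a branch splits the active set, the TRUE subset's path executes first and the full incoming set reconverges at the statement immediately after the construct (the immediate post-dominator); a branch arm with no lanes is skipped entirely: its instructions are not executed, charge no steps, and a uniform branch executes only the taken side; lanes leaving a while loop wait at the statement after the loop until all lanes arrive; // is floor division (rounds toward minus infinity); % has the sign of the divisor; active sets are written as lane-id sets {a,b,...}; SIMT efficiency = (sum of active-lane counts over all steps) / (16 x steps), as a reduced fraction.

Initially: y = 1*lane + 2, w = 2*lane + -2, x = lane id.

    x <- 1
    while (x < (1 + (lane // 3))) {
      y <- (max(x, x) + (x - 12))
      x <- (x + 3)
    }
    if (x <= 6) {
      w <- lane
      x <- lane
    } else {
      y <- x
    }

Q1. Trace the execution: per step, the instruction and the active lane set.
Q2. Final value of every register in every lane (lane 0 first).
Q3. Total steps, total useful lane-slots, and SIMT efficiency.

step 0: x <- 1                       {0,1,2,3,4,5,6,7,8,9,10,11,12,13,14,15}
step 1: eval (x < (1 + (lane // 3))) {0,1,2,3,4,5,6,7,8,9,10,11,12,13,14,15}
step 2: y <- (max(x, x) + (x - 12))  {3,4,5,6,7,8,9,10,11,12,13,14,15}
step 3: x <- (x + 3)                 {3,4,5,6,7,8,9,10,11,12,13,14,15}
step 4: eval (x < (1 + (lane // 3))) {3,4,5,6,7,8,9,10,11,12,13,14,15}
step 5: y <- (max(x, x) + (x - 12))  {12,13,14,15}
step 6: x <- (x + 3)                 {12,13,14,15}
step 7: eval (x < (1 + (lane // 3))) {12,13,14,15}
step 8: eval (x <= 6)                {0,1,2,3,4,5,6,7,8,9,10,11,12,13,14,15}
step 9: w <- lane                    {0,1,2,3,4,5,6,7,8,9,10,11}
step 10: x <- lane                    {0,1,2,3,4,5,6,7,8,9,10,11}
step 11: y <- x                       {12,13,14,15}

Answer: 12 steps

y: 2,3,4,-10,-10,-10,-10,-10,-10,-10,-10,-10,7,7,7,7
w: 0,1,2,3,4,5,6,7,8,9,10,11,22,24,26,28
x: 0,1,2,3,4,5,6,7,8,9,10,11,7,7,7,7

steps = 12; useful = 127; efficiency = 127/192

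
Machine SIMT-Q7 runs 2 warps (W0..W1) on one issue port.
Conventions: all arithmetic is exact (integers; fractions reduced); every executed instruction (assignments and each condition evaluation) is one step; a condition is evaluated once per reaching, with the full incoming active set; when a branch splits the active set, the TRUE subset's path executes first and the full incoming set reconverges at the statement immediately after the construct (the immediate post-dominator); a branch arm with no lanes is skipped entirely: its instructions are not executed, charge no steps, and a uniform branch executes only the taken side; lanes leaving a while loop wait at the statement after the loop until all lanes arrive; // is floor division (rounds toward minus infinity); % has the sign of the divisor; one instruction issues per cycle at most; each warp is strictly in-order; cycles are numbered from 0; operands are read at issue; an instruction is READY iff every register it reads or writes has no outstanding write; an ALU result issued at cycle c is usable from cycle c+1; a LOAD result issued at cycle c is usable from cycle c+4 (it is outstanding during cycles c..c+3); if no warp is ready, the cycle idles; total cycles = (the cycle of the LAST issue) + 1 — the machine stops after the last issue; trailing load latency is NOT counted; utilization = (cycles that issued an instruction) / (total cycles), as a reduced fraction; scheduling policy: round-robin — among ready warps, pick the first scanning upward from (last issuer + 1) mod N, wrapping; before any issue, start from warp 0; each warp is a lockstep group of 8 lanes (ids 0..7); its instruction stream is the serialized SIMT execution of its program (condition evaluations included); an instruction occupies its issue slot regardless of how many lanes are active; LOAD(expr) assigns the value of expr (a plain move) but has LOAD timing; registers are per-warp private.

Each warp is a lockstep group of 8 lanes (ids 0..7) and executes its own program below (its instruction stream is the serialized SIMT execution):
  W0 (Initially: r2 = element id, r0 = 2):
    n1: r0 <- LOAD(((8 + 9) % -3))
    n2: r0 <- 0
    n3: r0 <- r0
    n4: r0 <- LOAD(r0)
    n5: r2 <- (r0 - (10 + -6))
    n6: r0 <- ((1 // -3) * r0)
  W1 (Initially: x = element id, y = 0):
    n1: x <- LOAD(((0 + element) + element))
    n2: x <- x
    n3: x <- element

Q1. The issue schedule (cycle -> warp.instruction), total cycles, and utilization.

cycle 0: W0.I0
cycle 1: W1.I0
cycle 2: idle
cycle 3: idle
cycle 4: W0.I1
cycle 5: W1.I1
cycle 6: W0.I2
cycle 7: W1.I2
cycle 8: W0.I3
cycle 9: idle
cycle 10: idle
cycle 11: idle
cycle 12: W0.I4
cycle 13: W0.I5

Answer: 14 cycles, utilization 9/14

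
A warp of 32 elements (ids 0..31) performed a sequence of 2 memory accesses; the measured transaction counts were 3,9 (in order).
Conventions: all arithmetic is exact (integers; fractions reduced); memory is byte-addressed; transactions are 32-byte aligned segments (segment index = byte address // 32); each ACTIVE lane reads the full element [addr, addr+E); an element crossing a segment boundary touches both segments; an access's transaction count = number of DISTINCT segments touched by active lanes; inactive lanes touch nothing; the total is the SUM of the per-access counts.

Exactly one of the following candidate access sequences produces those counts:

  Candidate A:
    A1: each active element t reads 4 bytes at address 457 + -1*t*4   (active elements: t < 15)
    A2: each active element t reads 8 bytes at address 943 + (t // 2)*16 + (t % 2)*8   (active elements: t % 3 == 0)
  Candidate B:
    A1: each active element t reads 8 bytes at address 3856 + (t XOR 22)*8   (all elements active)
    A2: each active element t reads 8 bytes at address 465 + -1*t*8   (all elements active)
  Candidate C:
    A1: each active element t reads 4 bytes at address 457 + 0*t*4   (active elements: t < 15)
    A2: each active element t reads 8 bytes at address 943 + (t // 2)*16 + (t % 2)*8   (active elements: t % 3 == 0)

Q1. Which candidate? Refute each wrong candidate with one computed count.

B: A1 gives 9 transactions, not 3
C: A1 gives 1 transaction, not 3
A: all counts match (3,9)

Answer: A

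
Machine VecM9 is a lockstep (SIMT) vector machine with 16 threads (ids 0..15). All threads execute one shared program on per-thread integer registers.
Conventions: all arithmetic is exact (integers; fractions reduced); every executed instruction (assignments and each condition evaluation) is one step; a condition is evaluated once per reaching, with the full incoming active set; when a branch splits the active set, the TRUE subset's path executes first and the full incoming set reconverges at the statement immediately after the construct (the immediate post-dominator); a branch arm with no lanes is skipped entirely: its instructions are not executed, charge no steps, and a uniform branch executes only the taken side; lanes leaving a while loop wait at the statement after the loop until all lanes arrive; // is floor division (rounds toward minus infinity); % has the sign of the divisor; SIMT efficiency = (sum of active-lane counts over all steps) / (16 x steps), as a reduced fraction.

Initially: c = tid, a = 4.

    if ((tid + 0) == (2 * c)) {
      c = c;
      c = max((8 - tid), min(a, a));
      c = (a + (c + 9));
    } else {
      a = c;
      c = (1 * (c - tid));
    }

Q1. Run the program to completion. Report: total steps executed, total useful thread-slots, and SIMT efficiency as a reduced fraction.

Answer: 6 steps, 49 useful, 49/96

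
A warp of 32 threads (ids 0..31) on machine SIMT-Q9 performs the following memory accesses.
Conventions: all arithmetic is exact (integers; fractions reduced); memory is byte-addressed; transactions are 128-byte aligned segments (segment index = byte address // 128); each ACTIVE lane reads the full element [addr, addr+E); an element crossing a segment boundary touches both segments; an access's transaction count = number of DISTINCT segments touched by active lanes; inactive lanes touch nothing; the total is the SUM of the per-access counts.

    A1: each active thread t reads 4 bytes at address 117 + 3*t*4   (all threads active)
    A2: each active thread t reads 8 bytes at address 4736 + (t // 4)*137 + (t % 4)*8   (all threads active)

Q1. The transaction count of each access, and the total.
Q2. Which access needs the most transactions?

A1: 4 transactions
A2: 8 transactions

Answer: 4,8; total 12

Answer: A2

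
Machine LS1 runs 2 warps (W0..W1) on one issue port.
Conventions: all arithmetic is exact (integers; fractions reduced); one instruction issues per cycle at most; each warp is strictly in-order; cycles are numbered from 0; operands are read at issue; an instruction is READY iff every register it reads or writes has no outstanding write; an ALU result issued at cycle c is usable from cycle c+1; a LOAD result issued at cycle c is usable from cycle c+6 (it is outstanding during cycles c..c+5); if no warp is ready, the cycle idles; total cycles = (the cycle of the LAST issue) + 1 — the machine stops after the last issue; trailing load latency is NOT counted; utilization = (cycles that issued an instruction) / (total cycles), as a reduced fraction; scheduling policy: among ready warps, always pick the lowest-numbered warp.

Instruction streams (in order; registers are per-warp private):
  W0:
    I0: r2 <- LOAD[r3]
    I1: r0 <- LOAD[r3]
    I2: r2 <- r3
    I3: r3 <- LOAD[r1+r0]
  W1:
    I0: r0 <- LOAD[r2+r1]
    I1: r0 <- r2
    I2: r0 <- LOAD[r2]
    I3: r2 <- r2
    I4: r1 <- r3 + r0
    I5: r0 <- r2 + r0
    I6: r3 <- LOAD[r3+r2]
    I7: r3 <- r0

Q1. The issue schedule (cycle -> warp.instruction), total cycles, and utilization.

cycle 0: W0.I0
cycle 1: W0.I1
cycle 2: W1.I0
cycle 3: idle
cycle 4: idle
cycle 5: idle
cycle 6: W0.I2
cycle 7: W0.I3
cycle 8: W1.I1
cycle 9: W1.I2
cycle 10: W1.I3
cycle 11: idle
cycle 12: idle
cycle 13: idle
cycle 14: idle
cycle 15: W1.I4
cycle 16: W1.I5
cycle 17: W1.I6
cycle 18: idle
cycle 19: idle
cycle 20: idle
cycle 21: idle
cycle 22: idle
cycle 23: W1.I7

Answer: 24 cycles, utilization 1/2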